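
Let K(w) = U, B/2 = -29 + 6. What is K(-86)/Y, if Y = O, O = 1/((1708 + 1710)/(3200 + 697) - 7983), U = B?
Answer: 1430891318/3897 ≈ 3.6718e+5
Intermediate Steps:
B = -46 (B = 2*(-29 + 6) = 2*(-23) = -46)
U = -46
O = -3897/31106333 (O = 1/(3418/3897 - 7983) = 1/(-31106333/3897) = -3897/31106333 ≈ -0.00012528)
K(w) = -46
Y = -3897/31106333 ≈ -0.00012528
K(-86)/Y = -46/(-3897/31106333) = -46*(-31106333/3897) = 1430891318/3897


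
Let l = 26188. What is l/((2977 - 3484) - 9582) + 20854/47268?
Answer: -19027007/8831238 ≈ -2.1545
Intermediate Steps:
l/((2977 - 3484) - 9582) + 20854/47268 = 26188/((2977 - 3484) - 9582) + 20854/47268 = 26188/(-507 - 9582) + 20854*(1/47268) = 26188/(-10089) + 10427/23634 = 26188*(-1/10089) + 10427/23634 = -26188/10089 + 10427/23634 = -19027007/8831238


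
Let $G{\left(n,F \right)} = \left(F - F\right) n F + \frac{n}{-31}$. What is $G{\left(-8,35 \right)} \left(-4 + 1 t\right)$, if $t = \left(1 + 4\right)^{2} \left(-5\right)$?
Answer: $- \frac{1032}{31} \approx -33.29$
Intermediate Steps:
$G{\left(n,F \right)} = - \frac{n}{31}$ ($G{\left(n,F \right)} = 0 n F + n \left(- \frac{1}{31}\right) = 0 F - \frac{n}{31} = 0 - \frac{n}{31} = - \frac{n}{31}$)
$t = -125$ ($t = 5^{2} \left(-5\right) = 25 \left(-5\right) = -125$)
$G{\left(-8,35 \right)} \left(-4 + 1 t\right) = \left(- \frac{1}{31}\right) \left(-8\right) \left(-4 + 1 \left(-125\right)\right) = \frac{8 \left(-4 - 125\right)}{31} = \frac{8}{31} \left(-129\right) = - \frac{1032}{31}$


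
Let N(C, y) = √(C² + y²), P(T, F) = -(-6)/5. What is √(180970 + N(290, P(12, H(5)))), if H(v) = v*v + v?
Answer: √(4524250 + 10*√525634)/5 ≈ 425.75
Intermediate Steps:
H(v) = v + v² (H(v) = v² + v = v + v²)
P(T, F) = 6/5 (P(T, F) = -(-6)/5 = -3*(-⅖) = 6/5)
√(180970 + N(290, P(12, H(5)))) = √(180970 + √(290² + (6/5)²)) = √(180970 + √(84100 + 36/25)) = √(180970 + √(2102536/25)) = √(180970 + 2*√525634/5)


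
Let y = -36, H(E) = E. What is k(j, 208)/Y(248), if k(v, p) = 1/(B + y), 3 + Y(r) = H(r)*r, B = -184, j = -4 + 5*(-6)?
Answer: -1/13530220 ≈ -7.3909e-8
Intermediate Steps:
j = -34 (j = -4 - 30 = -34)
Y(r) = -3 + r² (Y(r) = -3 + r*r = -3 + r²)
k(v, p) = -1/220 (k(v, p) = 1/(-184 - 36) = 1/(-220) = -1/220)
k(j, 208)/Y(248) = -1/(220*(-3 + 248²)) = -1/(220*(-3 + 61504)) = -1/220/61501 = -1/220*1/61501 = -1/13530220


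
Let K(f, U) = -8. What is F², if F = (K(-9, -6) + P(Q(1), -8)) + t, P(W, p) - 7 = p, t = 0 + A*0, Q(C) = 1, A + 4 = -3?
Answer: 81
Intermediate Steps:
A = -7 (A = -4 - 3 = -7)
t = 0 (t = 0 - 7*0 = 0 + 0 = 0)
P(W, p) = 7 + p
F = -9 (F = (-8 + (7 - 8)) + 0 = (-8 - 1) + 0 = -9 + 0 = -9)
F² = (-9)² = 81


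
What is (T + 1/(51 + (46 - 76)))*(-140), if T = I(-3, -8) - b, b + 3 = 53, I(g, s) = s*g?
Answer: 10900/3 ≈ 3633.3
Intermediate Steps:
I(g, s) = g*s
b = 50 (b = -3 + 53 = 50)
T = -26 (T = -3*(-8) - 1*50 = 24 - 50 = -26)
(T + 1/(51 + (46 - 76)))*(-140) = (-26 + 1/(51 + (46 - 76)))*(-140) = (-26 + 1/(51 - 30))*(-140) = (-26 + 1/21)*(-140) = -545/21*(-140) = 10900/3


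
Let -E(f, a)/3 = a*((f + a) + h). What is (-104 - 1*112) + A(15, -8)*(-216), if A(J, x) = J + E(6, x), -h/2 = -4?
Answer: -34560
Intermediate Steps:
h = 8 (h = -2*(-4) = 8)
E(f, a) = -3*a*(8 + a + f) (E(f, a) = -3*a*((f + a) + 8) = -3*a*((a + f) + 8) = -3*a*(8 + a + f))
A(J, x) = J - 3*x*(14 + x) (A(J, x) = J - 3*x*(8 + x + 6) = J - 3*x*(14 + x))
(-104 - 1*112) + A(15, -8)*(-216) = (-104 - 1*112) + (15 - 3*(-8)*(14 - 8))*(-216) = (-104 - 112) + (15 - 3*(-8)*6)*(-216) = -216 + (15 + 144)*(-216) = -216 + 159*(-216) = -216 - 34344 = -34560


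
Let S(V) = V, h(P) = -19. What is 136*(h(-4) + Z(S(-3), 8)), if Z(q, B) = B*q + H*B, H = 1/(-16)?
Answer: -5916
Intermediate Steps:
H = -1/16 ≈ -0.062500
Z(q, B) = -B/16 + B*q (Z(q, B) = B*q - B/16 = -B/16 + B*q)
136*(h(-4) + Z(S(-3), 8)) = 136*(-19 + 8*(-1/16 - 3)) = 136*(-19 + 8*(-49/16)) = 136*(-19 - 49/2) = 136*(-87/2) = -5916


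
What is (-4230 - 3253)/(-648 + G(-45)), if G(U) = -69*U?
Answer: -1069/351 ≈ -3.0456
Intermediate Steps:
(-4230 - 3253)/(-648 + G(-45)) = (-4230 - 3253)/(-648 - 69*(-45)) = -7483/(-648 + 3105) = -7483/2457 = -7483*1/2457 = -1069/351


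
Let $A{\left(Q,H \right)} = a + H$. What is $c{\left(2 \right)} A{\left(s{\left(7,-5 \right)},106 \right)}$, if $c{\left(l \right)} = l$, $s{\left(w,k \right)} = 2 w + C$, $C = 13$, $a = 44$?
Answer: $300$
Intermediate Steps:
$s{\left(w,k \right)} = 13 + 2 w$ ($s{\left(w,k \right)} = 2 w + 13 = 13 + 2 w$)
$A{\left(Q,H \right)} = 44 + H$
$c{\left(2 \right)} A{\left(s{\left(7,-5 \right)},106 \right)} = 2 \left(44 + 106\right) = 2 \cdot 150 = 300$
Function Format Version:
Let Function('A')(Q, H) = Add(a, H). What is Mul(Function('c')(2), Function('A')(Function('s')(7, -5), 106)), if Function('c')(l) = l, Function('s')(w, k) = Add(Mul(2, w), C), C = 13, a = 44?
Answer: 300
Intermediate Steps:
Function('s')(w, k) = Add(13, Mul(2, w)) (Function('s')(w, k) = Add(Mul(2, w), 13) = Add(13, Mul(2, w)))
Function('A')(Q, H) = Add(44, H)
Mul(Function('c')(2), Function('A')(Function('s')(7, -5), 106)) = Mul(2, Add(44, 106)) = Mul(2, 150) = 300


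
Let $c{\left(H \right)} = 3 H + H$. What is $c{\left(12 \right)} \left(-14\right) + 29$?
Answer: $-643$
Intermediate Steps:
$c{\left(H \right)} = 4 H$
$c{\left(12 \right)} \left(-14\right) + 29 = 4 \cdot 12 \left(-14\right) + 29 = 48 \left(-14\right) + 29 = -672 + 29 = -643$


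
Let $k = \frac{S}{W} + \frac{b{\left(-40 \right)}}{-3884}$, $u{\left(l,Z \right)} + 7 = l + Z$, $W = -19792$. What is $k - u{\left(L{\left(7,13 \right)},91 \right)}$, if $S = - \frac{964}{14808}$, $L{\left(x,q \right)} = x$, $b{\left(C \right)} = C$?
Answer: $- \frac{6473476122373}{71145154464} \approx -90.99$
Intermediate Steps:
$S = - \frac{241}{3702}$ ($S = \left(-964\right) \frac{1}{14808} = - \frac{241}{3702} \approx -0.0651$)
$u{\left(l,Z \right)} = -7 + Z + l$ ($u{\left(l,Z \right)} = -7 + \left(l + Z\right) = -7 + \left(Z + l\right) = -7 + Z + l$)
$k = \frac{732933851}{71145154464}$ ($k = - \frac{241}{3702 \left(-19792\right)} - \frac{40}{-3884} = \left(- \frac{241}{3702}\right) \left(- \frac{1}{19792}\right) - - \frac{10}{971} = \frac{241}{73269984} + \frac{10}{971} = \frac{732933851}{71145154464} \approx 0.010302$)
$k - u{\left(L{\left(7,13 \right)},91 \right)} = \frac{732933851}{71145154464} - \left(-7 + 91 + 7\right) = \frac{732933851}{71145154464} - 91 = - \frac{6473476122373}{71145154464}$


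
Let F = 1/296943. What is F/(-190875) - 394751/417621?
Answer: -7458030001668832/7890112874365875 ≈ -0.94524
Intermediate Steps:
F = 1/296943 ≈ 3.3676e-6
F/(-190875) - 394751/417621 = (1/296943)/(-190875) - 394751/417621 = (1/296943)*(-1/190875) - 394751*1/417621 = -1/56678995125 - 394751/417621 = -7458030001668832/7890112874365875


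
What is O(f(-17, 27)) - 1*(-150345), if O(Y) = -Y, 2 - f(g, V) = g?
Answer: 150326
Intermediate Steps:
f(g, V) = 2 - g
O(f(-17, 27)) - 1*(-150345) = -(2 - 1*(-17)) - 1*(-150345) = -(2 + 17) + 150345 = -1*19 + 150345 = -19 + 150345 = 150326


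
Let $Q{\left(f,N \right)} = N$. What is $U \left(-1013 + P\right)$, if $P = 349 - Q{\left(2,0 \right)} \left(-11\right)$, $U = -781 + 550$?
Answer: $153384$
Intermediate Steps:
$U = -231$
$P = 349$ ($P = 349 - 0 \left(-11\right) = 349 - 0 = 349 + 0 = 349$)
$U \left(-1013 + P\right) = - 231 \left(-1013 + 349\right) = \left(-231\right) \left(-664\right) = 153384$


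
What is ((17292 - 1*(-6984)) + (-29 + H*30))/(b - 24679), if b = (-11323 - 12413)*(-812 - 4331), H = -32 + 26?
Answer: 24067/122049569 ≈ 0.00019719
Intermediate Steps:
H = -6
b = 122074248 (b = -23736*(-5143) = 122074248)
((17292 - 1*(-6984)) + (-29 + H*30))/(b - 24679) = ((17292 - 1*(-6984)) + (-29 - 6*30))/(122074248 - 24679) = ((17292 + 6984) + (-29 - 180))/122049569 = (24276 - 209)*(1/122049569) = 24067*(1/122049569) = 24067/122049569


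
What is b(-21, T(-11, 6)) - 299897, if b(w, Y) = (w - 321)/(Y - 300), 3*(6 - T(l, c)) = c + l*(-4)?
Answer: -139751489/466 ≈ -2.9990e+5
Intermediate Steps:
T(l, c) = 6 - c/3 + 4*l/3 (T(l, c) = 6 - (c + l*(-4))/3 = 6 - (c - 4*l)/3 = 6 + (-c/3 + 4*l/3) = 6 - c/3 + 4*l/3)
b(w, Y) = (-321 + w)/(-300 + Y)
b(-21, T(-11, 6)) - 299897 = (-321 - 21)/(-300 + (6 - 1/3*6 + (4/3)*(-11))) - 299897 = -342/(-300 + (6 - 2 - 44/3)) - 299897 = -342/(-300 - 32/3) - 299897 = -342/(-932/3) - 299897 = -3/932*(-342) - 299897 = 513/466 - 299897 = -139751489/466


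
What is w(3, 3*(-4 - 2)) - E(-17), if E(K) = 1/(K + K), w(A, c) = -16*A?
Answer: -1631/34 ≈ -47.971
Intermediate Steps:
E(K) = 1/(2*K)
w(3, 3*(-4 - 2)) - E(-17) = -16*3 - 1/(2*(-17)) = -48 - (-1)/(2*17) = -48 - 1*(-1/34) = -48 + 1/34 = -1631/34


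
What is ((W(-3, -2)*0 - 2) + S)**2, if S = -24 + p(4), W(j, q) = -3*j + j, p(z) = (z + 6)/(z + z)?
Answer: 9801/16 ≈ 612.56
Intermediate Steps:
p(z) = (6 + z)/(2*z) (p(z) = (6 + z)/((2*z)) = (6 + z)*(1/(2*z)) = (6 + z)/(2*z))
W(j, q) = -2*j
S = -91/4 (S = -24 + (1/2)*(6 + 4)/4 = -24 + (1/2)*(1/4)*10 = -24 + 5/4 = -91/4 ≈ -22.750)
((W(-3, -2)*0 - 2) + S)**2 = ((-2*(-3)*0 - 2) - 91/4)**2 = ((6*0 - 2) - 91/4)**2 = ((0 - 2) - 91/4)**2 = (-2 - 91/4)**2 = (-99/4)**2 = 9801/16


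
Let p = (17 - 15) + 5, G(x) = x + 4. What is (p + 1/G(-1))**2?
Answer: 484/9 ≈ 53.778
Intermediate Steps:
G(x) = 4 + x
p = 7 (p = 2 + 5 = 7)
(p + 1/G(-1))**2 = (7 + 1/(4 - 1))**2 = (7 + 1/3)**2 = (22/3)**2 = 484/9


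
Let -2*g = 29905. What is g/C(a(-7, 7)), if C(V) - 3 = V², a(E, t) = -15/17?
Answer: -8642545/2184 ≈ -3957.2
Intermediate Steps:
a(E, t) = -15/17 (a(E, t) = -15*1/17 = -15/17)
g = -29905/2 (g = -½*29905 = -29905/2 ≈ -14953.)
C(V) = 3 + V²
g/C(a(-7, 7)) = -29905/(2*(3 + (-15/17)²)) = -29905/(2*(3 + 225/289)) = -29905/(2*1092/289) = -29905/2*289/1092 = -8642545/2184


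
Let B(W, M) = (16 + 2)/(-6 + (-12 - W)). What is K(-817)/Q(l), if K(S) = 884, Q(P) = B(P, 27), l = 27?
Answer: -2210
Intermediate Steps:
B(W, M) = 18/(-18 - W)
Q(P) = -18/(18 + P)
K(-817)/Q(l) = 884/((-18/(18 + 27))) = 884/((-18/45)) = 884/((-18*1/45)) = 884/(-⅖) = 884*(-5/2) = -2210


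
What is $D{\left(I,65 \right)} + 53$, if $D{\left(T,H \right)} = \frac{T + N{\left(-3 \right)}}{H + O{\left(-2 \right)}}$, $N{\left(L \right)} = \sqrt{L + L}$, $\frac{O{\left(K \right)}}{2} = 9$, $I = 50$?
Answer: $\frac{4449}{83} + \frac{i \sqrt{6}}{83} \approx 53.602 + 0.029512 i$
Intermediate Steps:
$O{\left(K \right)} = 18$ ($O{\left(K \right)} = 2 \cdot 9 = 18$)
$N{\left(L \right)} = \sqrt{2} \sqrt{L}$ ($N{\left(L \right)} = \sqrt{2 L} = \sqrt{2} \sqrt{L}$)
$D{\left(T,H \right)} = \frac{T + i \sqrt{6}}{18 + H}$ ($D{\left(T,H \right)} = \frac{T + \sqrt{2} \sqrt{-3}}{H + 18} = \frac{T + \sqrt{2} i \sqrt{3}}{18 + H} = \frac{T + i \sqrt{6}}{18 + H}$)
$D{\left(I,65 \right)} + 53 = \frac{50 + i \sqrt{6}}{18 + 65} + 53 = \frac{50 + i \sqrt{6}}{83} + 53 = \left(\frac{50}{83} + \frac{i \sqrt{6}}{83}\right) + 53 = \frac{4449}{83} + \frac{i \sqrt{6}}{83}$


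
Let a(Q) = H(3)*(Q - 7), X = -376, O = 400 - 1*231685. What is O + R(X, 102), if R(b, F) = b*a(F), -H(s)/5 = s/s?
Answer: -52685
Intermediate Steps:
H(s) = -5 (H(s) = -5*s/s = -5*1 = -5)
O = -231285 (O = 400 - 231685 = -231285)
a(Q) = 35 - 5*Q (a(Q) = -5*(Q - 7) = -5*(-7 + Q) = 35 - 5*Q)
R(b, F) = b*(35 - 5*F)
O + R(X, 102) = -231285 + 5*(-376)*(7 - 1*102) = -231285 + 5*(-376)*(7 - 102) = -231285 + 5*(-376)*(-95) = -231285 + 178600 = -52685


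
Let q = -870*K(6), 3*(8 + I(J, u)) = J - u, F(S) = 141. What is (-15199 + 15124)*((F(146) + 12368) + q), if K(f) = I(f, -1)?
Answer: -1307925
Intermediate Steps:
I(J, u) = -8 - u/3 + J/3 (I(J, u) = -8 + (J - u)/3 = -8 + (-u/3 + J/3) = -8 - u/3 + J/3)
K(f) = -23/3 + f/3 (K(f) = -8 - ⅓*(-1) + f/3 = -8 + ⅓ + f/3 = -23/3 + f/3)
q = 4930 (q = -870*(-23/3 + (⅓)*6) = -870*(-23/3 + 2) = -870*(-17/3) = 4930)
(-15199 + 15124)*((F(146) + 12368) + q) = (-15199 + 15124)*((141 + 12368) + 4930) = -75*(12509 + 4930) = -75*17439 = -1307925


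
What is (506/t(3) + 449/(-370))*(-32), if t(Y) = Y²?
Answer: -2930864/1665 ≈ -1760.3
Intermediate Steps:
(506/t(3) + 449/(-370))*(-32) = (506/(3²) + 449/(-370))*(-32) = (506/9 + 449*(-1/370))*(-32) = (506*(⅑) - 449/370)*(-32) = (506/9 - 449/370)*(-32) = (183179/3330)*(-32) = -2930864/1665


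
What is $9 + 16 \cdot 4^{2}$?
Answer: $265$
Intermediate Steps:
$9 + 16 \cdot 4^{2} = 9 + 16 \cdot 16 = 9 + 256 = 265$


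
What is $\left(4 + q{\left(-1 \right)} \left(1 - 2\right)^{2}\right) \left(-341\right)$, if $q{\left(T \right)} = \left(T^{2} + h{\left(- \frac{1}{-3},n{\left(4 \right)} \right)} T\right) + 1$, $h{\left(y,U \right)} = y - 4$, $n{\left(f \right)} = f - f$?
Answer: $- \frac{9889}{3} \approx -3296.3$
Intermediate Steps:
$n{\left(f \right)} = 0$
$h{\left(y,U \right)} = -4 + y$ ($h{\left(y,U \right)} = y - 4 = -4 + y$)
$q{\left(T \right)} = 1 + T^{2} - \frac{11 T}{3}$ ($q{\left(T \right)} = \left(T^{2} + \left(-4 - \frac{1}{-3}\right) T\right) + 1 = \left(T^{2} + \left(-4 - - \frac{1}{3}\right) T\right) + 1 = \left(T^{2} + \left(-4 + \frac{1}{3}\right) T\right) + 1 = \left(T^{2} - \frac{11 T}{3}\right) + 1 = 1 + T^{2} - \frac{11 T}{3}$)
$\left(4 + q{\left(-1 \right)} \left(1 - 2\right)^{2}\right) \left(-341\right) = \left(4 + \left(1 + \left(-1\right)^{2} - - \frac{11}{3}\right) \left(1 - 2\right)^{2}\right) \left(-341\right) = \left(4 + \left(1 + 1 + \frac{11}{3}\right) \left(-1\right)^{2}\right) \left(-341\right) = \left(4 + \frac{17}{3} \cdot 1\right) \left(-341\right) = \left(4 + \frac{17}{3}\right) \left(-341\right) = \frac{29}{3} \left(-341\right) = - \frac{9889}{3}$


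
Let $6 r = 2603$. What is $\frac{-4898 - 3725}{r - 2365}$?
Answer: $\frac{51738}{11587} \approx 4.4652$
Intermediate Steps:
$r = \frac{2603}{6}$ ($r = \frac{1}{6} \cdot 2603 = \frac{2603}{6} \approx 433.83$)
$\frac{-4898 - 3725}{r - 2365} = \frac{-4898 - 3725}{\frac{2603}{6} - 2365} = - \frac{8623}{- \frac{11587}{6}} = \left(-8623\right) \left(- \frac{6}{11587}\right) = \frac{51738}{11587}$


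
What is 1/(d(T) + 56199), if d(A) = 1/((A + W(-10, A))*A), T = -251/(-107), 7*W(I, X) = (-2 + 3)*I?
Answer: 172437/9690867106 ≈ 1.7794e-5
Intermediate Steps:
W(I, X) = I/7 (W(I, X) = ((-2 + 3)*I)/7 = (1*I)/7 = I/7)
T = 251/107 (T = -251*(-1/107) = 251/107 ≈ 2.3458)
d(A) = 1/(A*(-10/7 + A)) (d(A) = 1/((A + (⅐)*(-10))*A) = 1/((A - 10/7)*A) = 1/((-10/7 + A)*A) = 1/(A*(-10/7 + A)))
1/(d(T) + 56199) = 1/(7/((251/107)*(-10 + 7*(251/107))) + 56199) = 1/(7*(107/251)/(-10 + 1757/107) + 56199) = 1/(7*(107/251)/(687/107) + 56199) = 1/(7*(107/251)*(107/687) + 56199) = 1/(80143/172437 + 56199) = 1/(9690867106/172437) = 172437/9690867106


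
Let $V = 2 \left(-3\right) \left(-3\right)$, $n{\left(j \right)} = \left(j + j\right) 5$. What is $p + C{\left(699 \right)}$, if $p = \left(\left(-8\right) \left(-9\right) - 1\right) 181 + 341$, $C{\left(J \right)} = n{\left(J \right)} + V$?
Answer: $20200$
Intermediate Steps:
$n{\left(j \right)} = 10 j$ ($n{\left(j \right)} = 2 j 5 = 10 j$)
$V = 18$ ($V = \left(-6\right) \left(-3\right) = 18$)
$C{\left(J \right)} = 18 + 10 J$ ($C{\left(J \right)} = 10 J + 18 = 18 + 10 J$)
$p = 13192$ ($p = \left(72 - 1\right) 181 + 341 = 71 \cdot 181 + 341 = 12851 + 341 = 13192$)
$p + C{\left(699 \right)} = 13192 + \left(18 + 10 \cdot 699\right) = 13192 + \left(18 + 6990\right) = 13192 + 7008 = 20200$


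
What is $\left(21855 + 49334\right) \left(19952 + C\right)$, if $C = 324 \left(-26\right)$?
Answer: $820666792$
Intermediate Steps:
$C = -8424$
$\left(21855 + 49334\right) \left(19952 + C\right) = \left(21855 + 49334\right) \left(19952 - 8424\right) = 71189 \cdot 11528 = 820666792$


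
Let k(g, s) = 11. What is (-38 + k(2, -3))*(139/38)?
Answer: -3753/38 ≈ -98.763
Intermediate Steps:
(-38 + k(2, -3))*(139/38) = (-38 + 11)*(139/38) = -3753/38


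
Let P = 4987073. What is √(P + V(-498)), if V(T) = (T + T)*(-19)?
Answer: √5005997 ≈ 2237.4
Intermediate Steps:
V(T) = -38*T (V(T) = (2*T)*(-19) = -38*T)
√(P + V(-498)) = √(4987073 - 38*(-498)) = √(4987073 + 18924) = √5005997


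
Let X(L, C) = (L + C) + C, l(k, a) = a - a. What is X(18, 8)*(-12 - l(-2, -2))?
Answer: -408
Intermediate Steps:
l(k, a) = 0
X(L, C) = L + 2*C (X(L, C) = (C + L) + C = L + 2*C)
X(18, 8)*(-12 - l(-2, -2)) = (18 + 2*8)*(-12 - 1*0) = (18 + 16)*(-12 + 0) = 34*(-12) = -408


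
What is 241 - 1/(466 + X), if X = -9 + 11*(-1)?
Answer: 107485/446 ≈ 241.00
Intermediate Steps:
X = -20 (X = -9 - 11 = -20)
241 - 1/(466 + X) = 241 - 1/(466 - 20) = 241 - 1/446 = 107485/446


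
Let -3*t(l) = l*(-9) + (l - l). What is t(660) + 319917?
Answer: 321897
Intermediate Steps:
t(l) = 3*l (t(l) = -(l*(-9) + (l - l))/3 = -(-9*l + 0)/3 = -(-3)*l = 3*l)
t(660) + 319917 = 3*660 + 319917 = 1980 + 319917 = 321897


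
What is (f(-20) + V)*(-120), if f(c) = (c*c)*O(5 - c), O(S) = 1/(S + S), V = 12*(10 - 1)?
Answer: -13920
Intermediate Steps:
V = 108 (V = 12*9 = 108)
O(S) = 1/(2*S)
f(c) = c²/(2*(5 - c)) (f(c) = (c*c)*(1/(2*(5 - c))) = c²*(1/(2*(5 - c))) = c²/(2*(5 - c)))
(f(-20) + V)*(-120) = (-1*(-20)²/(-10 + 2*(-20)) + 108)*(-120) = (-1*400/(-10 - 40) + 108)*(-120) = (-1*400/(-50) + 108)*(-120) = (-1*400*(-1/50) + 108)*(-120) = (8 + 108)*(-120) = 116*(-120) = -13920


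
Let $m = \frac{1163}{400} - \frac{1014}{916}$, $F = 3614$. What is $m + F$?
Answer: $\frac{331207327}{91600} \approx 3615.8$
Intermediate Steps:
$m = \frac{164927}{91600}$ ($m = 1163 \cdot \frac{1}{400} - \frac{507}{458} = \frac{1163}{400} - \frac{507}{458} = \frac{164927}{91600} \approx 1.8005$)
$m + F = \frac{164927}{91600} + 3614 = \frac{331207327}{91600}$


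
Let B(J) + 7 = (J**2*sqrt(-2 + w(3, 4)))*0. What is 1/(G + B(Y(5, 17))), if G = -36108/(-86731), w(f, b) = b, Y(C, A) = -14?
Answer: -86731/571009 ≈ -0.15189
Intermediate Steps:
B(J) = -7 (B(J) = -7 + (J**2*sqrt(-2 + 4))*0 = -7 + (J**2*sqrt(2))*0 = -7 + (sqrt(2)*J**2)*0 = -7 + 0 = -7)
G = 36108/86731 (G = -36108*(-1/86731) = 36108/86731 ≈ 0.41632)
1/(G + B(Y(5, 17))) = 1/(36108/86731 - 7) = 1/(-571009/86731) = -86731/571009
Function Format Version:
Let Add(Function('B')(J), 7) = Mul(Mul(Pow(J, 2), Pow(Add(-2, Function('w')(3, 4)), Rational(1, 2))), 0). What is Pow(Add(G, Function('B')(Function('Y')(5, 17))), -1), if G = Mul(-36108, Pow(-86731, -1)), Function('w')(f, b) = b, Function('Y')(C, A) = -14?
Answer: Rational(-86731, 571009) ≈ -0.15189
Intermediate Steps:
Function('B')(J) = -7 (Function('B')(J) = Add(-7, Mul(Mul(Pow(J, 2), Pow(Add(-2, 4), Rational(1, 2))), 0)) = Add(-7, Mul(Mul(Pow(J, 2), Pow(2, Rational(1, 2))), 0)) = Add(-7, Mul(Mul(Pow(2, Rational(1, 2)), Pow(J, 2)), 0)) = Add(-7, 0) = -7)
G = Rational(36108, 86731) (G = Mul(-36108, Rational(-1, 86731)) = Rational(36108, 86731) ≈ 0.41632)
Pow(Add(G, Function('B')(Function('Y')(5, 17))), -1) = Pow(Add(Rational(36108, 86731), -7), -1) = Pow(Rational(-571009, 86731), -1) = Rational(-86731, 571009)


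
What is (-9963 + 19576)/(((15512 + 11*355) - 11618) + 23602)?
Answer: 9613/31401 ≈ 0.30614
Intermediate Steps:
(-9963 + 19576)/(((15512 + 11*355) - 11618) + 23602) = 9613/(((15512 + 3905) - 11618) + 23602) = 9613/((19417 - 11618) + 23602) = 9613/(7799 + 23602) = 9613/31401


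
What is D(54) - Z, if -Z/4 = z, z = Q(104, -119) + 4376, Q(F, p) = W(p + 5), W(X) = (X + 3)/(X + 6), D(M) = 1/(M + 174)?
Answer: 11975551/684 ≈ 17508.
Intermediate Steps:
D(M) = 1/(174 + M)
W(X) = (3 + X)/(6 + X)
Q(F, p) = (8 + p)/(11 + p) (Q(F, p) = (3 + (p + 5))/(6 + (p + 5)) = (3 + (5 + p))/(6 + (5 + p)) = (8 + p)/(11 + p))
z = 157573/36 (z = (8 - 119)/(11 - 119) + 4376 = -111/(-108) + 4376 = -1/108*(-111) + 4376 = 37/36 + 4376 = 157573/36 ≈ 4377.0)
Z = -157573/9 (Z = -4*157573/36 = -157573/9 ≈ -17508.)
D(54) - Z = 1/(174 + 54) - 1*(-157573/9) = 1/228 + 157573/9 = 11975551/684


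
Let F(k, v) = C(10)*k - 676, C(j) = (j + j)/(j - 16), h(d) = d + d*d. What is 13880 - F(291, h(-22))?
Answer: 15526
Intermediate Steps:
h(d) = d + d²
C(j) = 2*j/(-16 + j) (C(j) = (2*j)/(-16 + j) = 2*j/(-16 + j))
F(k, v) = -676 - 10*k/3 (F(k, v) = (2*10/(-16 + 10))*k - 676 = (2*10/(-6))*k - 676 = (2*10*(-⅙))*k - 676 = -10*k/3 - 676 = -676 - 10*k/3)
13880 - F(291, h(-22)) = 13880 - (-676 - 10/3*291) = 13880 - (-676 - 970) = 13880 - 1*(-1646) = 13880 + 1646 = 15526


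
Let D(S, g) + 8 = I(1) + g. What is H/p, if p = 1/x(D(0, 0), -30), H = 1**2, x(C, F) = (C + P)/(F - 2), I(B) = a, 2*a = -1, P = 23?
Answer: -29/64 ≈ -0.45313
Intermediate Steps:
a = -1/2 (a = (1/2)*(-1) = -1/2 ≈ -0.50000)
I(B) = -1/2
D(S, g) = -17/2 + g (D(S, g) = -8 + (-1/2 + g) = -17/2 + g)
x(C, F) = (23 + C)/(-2 + F) (x(C, F) = (C + 23)/(F - 2) = (23 + C)/(-2 + F))
H = 1
p = -64/29 (p = 1/((23 + (-17/2 + 0))/(-2 - 30)) = 1/((23 - 17/2)/(-32)) = 1/(-1/32*29/2) = 1/(-29/64) = -64/29 ≈ -2.2069)
H/p = 1/(-64/29) = 1*(-29/64) = -29/64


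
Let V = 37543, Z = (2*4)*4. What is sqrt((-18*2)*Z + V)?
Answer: sqrt(36391) ≈ 190.76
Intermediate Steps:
Z = 32 (Z = 8*4 = 32)
sqrt((-18*2)*Z + V) = sqrt(-18*2*32 + 37543) = sqrt(-36*32 + 37543) = sqrt(-1152 + 37543) = sqrt(36391)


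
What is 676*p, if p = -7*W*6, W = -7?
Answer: 198744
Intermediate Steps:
p = 294 (p = -7*(-7)*6 = 49*6 = 294)
676*p = 676*294 = 198744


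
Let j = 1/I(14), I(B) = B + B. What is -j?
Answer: -1/28 ≈ -0.035714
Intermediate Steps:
I(B) = 2*B
j = 1/28 (j = 1/(2*14) = 1/28 ≈ 0.035714)
-j = -1*1/28 = -1/28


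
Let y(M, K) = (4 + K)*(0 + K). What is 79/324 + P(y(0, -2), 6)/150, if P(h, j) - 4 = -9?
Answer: 341/1620 ≈ 0.21049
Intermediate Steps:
y(M, K) = K*(4 + K) (y(M, K) = (4 + K)*K = K*(4 + K))
P(h, j) = -5 (P(h, j) = 4 - 9 = -5)
79/324 + P(y(0, -2), 6)/150 = 79/324 - 5/150 = 79*(1/324) - 5*1/150 = 79/324 - 1/30 = 341/1620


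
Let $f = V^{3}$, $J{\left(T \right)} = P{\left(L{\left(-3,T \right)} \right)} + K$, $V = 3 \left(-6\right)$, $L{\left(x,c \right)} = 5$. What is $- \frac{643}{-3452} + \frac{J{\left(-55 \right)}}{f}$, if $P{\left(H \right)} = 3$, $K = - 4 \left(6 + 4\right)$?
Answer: $\frac{969425}{5033016} \approx 0.19261$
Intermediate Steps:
$K = -40$ ($K = \left(-4\right) 10 = -40$)
$V = -18$
$J{\left(T \right)} = -37$ ($J{\left(T \right)} = 3 - 40 = -37$)
$f = -5832$ ($f = \left(-18\right)^{3} = -5832$)
$- \frac{643}{-3452} + \frac{J{\left(-55 \right)}}{f} = - \frac{643}{-3452} - \frac{37}{-5832} = \left(-643\right) \left(- \frac{1}{3452}\right) - - \frac{37}{5832} = \frac{643}{3452} + \frac{37}{5832} = \frac{969425}{5033016}$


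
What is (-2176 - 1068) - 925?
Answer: -4169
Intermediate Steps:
(-2176 - 1068) - 925 = -3244 - 925 = -4169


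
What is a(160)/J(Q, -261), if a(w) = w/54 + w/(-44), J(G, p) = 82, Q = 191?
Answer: -100/12177 ≈ -0.0082122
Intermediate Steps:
a(w) = -5*w/1188 (a(w) = w*(1/54) + w*(-1/44) = w/54 - w/44 = -5*w/1188)
a(160)/J(Q, -261) = -5/1188*160/82 = -200/297*1/82 = -100/12177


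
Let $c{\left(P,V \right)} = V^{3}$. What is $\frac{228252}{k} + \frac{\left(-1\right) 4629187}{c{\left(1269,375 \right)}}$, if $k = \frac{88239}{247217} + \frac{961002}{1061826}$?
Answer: $\frac{4876013118624786790138}{26958861966796875} \approx 1.8087 \cdot 10^{5}$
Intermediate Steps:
$k = \frac{55211749308}{43750239707}$ ($k = 88239 \cdot \frac{1}{247217} + 961002 \cdot \frac{1}{1061826} = \frac{88239}{247217} + \frac{160167}{176971} = \frac{55211749308}{43750239707} \approx 1.262$)
$\frac{228252}{k} + \frac{\left(-1\right) 4629187}{c{\left(1269,375 \right)}} = \frac{228252}{\frac{55211749308}{43750239707}} + \frac{\left(-1\right) 4629187}{375^{3}} = 228252 \cdot \frac{43750239707}{55211749308} - \frac{4629187}{52734375} = \frac{832173309466847}{4600979109} - \frac{4629187}{52734375} = \frac{4876013118624786790138}{26958861966796875}$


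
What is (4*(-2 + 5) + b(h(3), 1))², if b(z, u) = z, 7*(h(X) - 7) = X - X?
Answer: 361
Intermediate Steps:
h(X) = 7 (h(X) = 7 + (X - X)/7 = 7 + (⅐)*0 = 7 + 0 = 7)
(4*(-2 + 5) + b(h(3), 1))² = (4*(-2 + 5) + 7)² = (4*3 + 7)² = (12 + 7)² = 19² = 361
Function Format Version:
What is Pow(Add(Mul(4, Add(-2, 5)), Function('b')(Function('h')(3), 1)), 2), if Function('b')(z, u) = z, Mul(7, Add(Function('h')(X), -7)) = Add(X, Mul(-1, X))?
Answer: 361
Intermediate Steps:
Function('h')(X) = 7 (Function('h')(X) = Add(7, Mul(Rational(1, 7), Add(X, Mul(-1, X)))) = Add(7, Mul(Rational(1, 7), 0)) = Add(7, 0) = 7)
Pow(Add(Mul(4, Add(-2, 5)), Function('b')(Function('h')(3), 1)), 2) = Pow(Add(Mul(4, Add(-2, 5)), 7), 2) = Pow(Add(Mul(4, 3), 7), 2) = Pow(Add(12, 7), 2) = Pow(19, 2) = 361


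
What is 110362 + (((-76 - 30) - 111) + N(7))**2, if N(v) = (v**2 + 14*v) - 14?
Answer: 117418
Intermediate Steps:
N(v) = -14 + v**2 + 14*v
110362 + (((-76 - 30) - 111) + N(7))**2 = 110362 + (((-76 - 30) - 111) + (-14 + 7**2 + 14*7))**2 = 110362 + ((-106 - 111) + (-14 + 49 + 98))**2 = 110362 + (-217 + 133)**2 = 110362 + (-84)**2 = 110362 + 7056 = 117418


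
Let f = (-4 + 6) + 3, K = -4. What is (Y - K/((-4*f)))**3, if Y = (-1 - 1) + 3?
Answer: 64/125 ≈ 0.51200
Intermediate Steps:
f = 5 (f = 2 + 3 = 5)
Y = 1 (Y = -2 + 3 = 1)
(Y - K/((-4*f)))**3 = (1 - (-4)/((-4*5)))**3 = (1 - (-4)/(-20))**3 = (1 - (-4)*(-1)/20)**3 = (1 - 1*1/5)**3 = (1 - 1/5)**3 = (4/5)**3 = 64/125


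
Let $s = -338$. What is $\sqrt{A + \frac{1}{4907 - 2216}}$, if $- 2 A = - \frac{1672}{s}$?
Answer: $\frac{i \sqrt{1989799}}{897} \approx 1.5726 i$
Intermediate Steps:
$A = - \frac{418}{169}$ ($A = - \frac{\left(-1672\right) \frac{1}{-338}}{2} = - \frac{\left(-1672\right) \left(- \frac{1}{338}\right)}{2} = \left(- \frac{1}{2}\right) \frac{836}{169} = - \frac{418}{169} \approx -2.4734$)
$\sqrt{A + \frac{1}{4907 - 2216}} = \sqrt{- \frac{418}{169} + \frac{1}{4907 - 2216}} = \sqrt{- \frac{418}{169} + \frac{1}{2691}} = \sqrt{- \frac{86513}{34983}} = \frac{i \sqrt{1989799}}{897}$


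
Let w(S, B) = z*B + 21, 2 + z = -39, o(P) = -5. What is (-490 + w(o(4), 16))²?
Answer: 1265625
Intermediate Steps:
z = -41 (z = -2 - 39 = -41)
w(S, B) = 21 - 41*B (w(S, B) = -41*B + 21 = 21 - 41*B)
(-490 + w(o(4), 16))² = (-490 + (21 - 41*16))² = (-490 + (21 - 656))² = (-490 - 635)² = (-1125)² = 1265625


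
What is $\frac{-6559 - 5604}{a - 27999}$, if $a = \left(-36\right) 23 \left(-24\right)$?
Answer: $\frac{12163}{8127} \approx 1.4966$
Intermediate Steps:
$a = 19872$ ($a = \left(-828\right) \left(-24\right) = 19872$)
$\frac{-6559 - 5604}{a - 27999} = \frac{-6559 - 5604}{19872 - 27999} = - \frac{12163}{-8127} = \left(-12163\right) \left(- \frac{1}{8127}\right) = \frac{12163}{8127}$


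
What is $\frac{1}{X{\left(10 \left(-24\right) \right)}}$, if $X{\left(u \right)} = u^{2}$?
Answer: $\frac{1}{57600} \approx 1.7361 \cdot 10^{-5}$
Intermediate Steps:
$\frac{1}{X{\left(10 \left(-24\right) \right)}} = \frac{1}{\left(10 \left(-24\right)\right)^{2}} = \frac{1}{\left(-240\right)^{2}} = \frac{1}{57600}$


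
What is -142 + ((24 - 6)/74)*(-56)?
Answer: -5758/37 ≈ -155.62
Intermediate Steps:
-142 + ((24 - 6)/74)*(-56) = -142 + (18*(1/74))*(-56) = -142 + (9/37)*(-56) = -142 - 504/37 = -5758/37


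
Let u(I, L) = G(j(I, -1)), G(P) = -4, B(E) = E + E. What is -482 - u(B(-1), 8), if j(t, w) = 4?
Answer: -478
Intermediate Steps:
B(E) = 2*E
u(I, L) = -4
-482 - u(B(-1), 8) = -482 - 1*(-4) = -482 + 4 = -478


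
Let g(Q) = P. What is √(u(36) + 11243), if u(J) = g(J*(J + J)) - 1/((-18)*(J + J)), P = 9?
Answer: √14582593/36 ≈ 106.08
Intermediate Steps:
g(Q) = 9
u(J) = 9 + 1/(36*J) (u(J) = 9 - 1/((-18)*(J + J)) = 9 - (-1)/(18*(2*J)) = 9 - (-1)*1/(2*J)/18 = 9 - (-1)/(36*J) = 9 + 1/(36*J))
√(u(36) + 11243) = √((9 + (1/36)/36) + 11243) = √((9 + (1/36)*(1/36)) + 11243) = √((9 + 1/1296) + 11243) = √(11665/1296 + 11243) = √(14582593/1296) = √14582593/36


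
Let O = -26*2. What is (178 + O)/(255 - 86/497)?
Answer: 62622/126649 ≈ 0.49445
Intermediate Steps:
O = -52
(178 + O)/(255 - 86/497) = (178 - 52)/(255 - 86/497) = 126/(255 - 86*1/497) = 126/(255 - 86/497) = 126/(126649/497) = 126*(497/126649) = 62622/126649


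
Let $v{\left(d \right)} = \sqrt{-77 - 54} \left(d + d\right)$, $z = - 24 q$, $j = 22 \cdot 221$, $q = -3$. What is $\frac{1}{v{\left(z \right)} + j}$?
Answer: $\frac{2431}{13177730} - \frac{36 i \sqrt{131}}{6588865} \approx 0.00018448 - 6.2536 \cdot 10^{-5} i$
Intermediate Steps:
$j = 4862$
$z = 72$ ($z = \left(-24\right) \left(-3\right) = 72$)
$v{\left(d \right)} = 2 i d \sqrt{131}$ ($v{\left(d \right)} = \sqrt{-131} \cdot 2 d = i \sqrt{131} \cdot 2 d = 2 i d \sqrt{131}$)
$\frac{1}{v{\left(z \right)} + j} = \frac{1}{2 i 72 \sqrt{131} + 4862} = \frac{1}{144 i \sqrt{131} + 4862} = \frac{1}{4862 + 144 i \sqrt{131}}$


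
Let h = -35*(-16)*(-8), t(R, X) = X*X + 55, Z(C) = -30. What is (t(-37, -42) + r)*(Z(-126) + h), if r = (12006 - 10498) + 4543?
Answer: -35493700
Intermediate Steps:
t(R, X) = 55 + X**2 (t(R, X) = X**2 + 55 = 55 + X**2)
r = 6051 (r = 1508 + 4543 = 6051)
h = -4480 (h = 560*(-8) = -4480)
(t(-37, -42) + r)*(Z(-126) + h) = ((55 + (-42)**2) + 6051)*(-30 - 4480) = ((55 + 1764) + 6051)*(-4510) = (1819 + 6051)*(-4510) = 7870*(-4510) = -35493700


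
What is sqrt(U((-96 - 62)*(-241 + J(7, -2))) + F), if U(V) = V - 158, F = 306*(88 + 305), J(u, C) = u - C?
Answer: 2*sqrt(39189) ≈ 395.92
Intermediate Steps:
F = 120258 (F = 306*393 = 120258)
U(V) = -158 + V
sqrt(U((-96 - 62)*(-241 + J(7, -2))) + F) = sqrt((-158 + (-96 - 62)*(-241 + (7 - 1*(-2)))) + 120258) = sqrt((-158 - 158*(-241 + (7 + 2))) + 120258) = sqrt((-158 - 158*(-241 + 9)) + 120258) = sqrt((-158 - 158*(-232)) + 120258) = sqrt((-158 + 36656) + 120258) = sqrt(36498 + 120258) = sqrt(156756) = 2*sqrt(39189)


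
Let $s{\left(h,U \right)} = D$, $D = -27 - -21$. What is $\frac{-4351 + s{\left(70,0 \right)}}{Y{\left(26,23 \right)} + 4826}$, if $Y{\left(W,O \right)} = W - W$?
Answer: $- \frac{4357}{4826} \approx -0.90282$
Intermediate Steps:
$Y{\left(W,O \right)} = 0$
$D = -6$ ($D = -27 + 21 = -6$)
$s{\left(h,U \right)} = -6$
$\frac{-4351 + s{\left(70,0 \right)}}{Y{\left(26,23 \right)} + 4826} = \frac{-4351 - 6}{0 + 4826} = - \frac{4357}{4826}$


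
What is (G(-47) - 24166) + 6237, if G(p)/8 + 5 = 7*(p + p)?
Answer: -23233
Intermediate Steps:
G(p) = -40 + 112*p (G(p) = -40 + 8*(7*(p + p)) = -40 + 8*(7*(2*p)) = -40 + 8*(14*p) = -40 + 112*p)
(G(-47) - 24166) + 6237 = ((-40 + 112*(-47)) - 24166) + 6237 = ((-40 - 5264) - 24166) + 6237 = (-5304 - 24166) + 6237 = -29470 + 6237 = -23233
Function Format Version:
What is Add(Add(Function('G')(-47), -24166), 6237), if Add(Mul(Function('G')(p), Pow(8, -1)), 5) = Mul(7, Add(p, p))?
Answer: -23233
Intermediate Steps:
Function('G')(p) = Add(-40, Mul(112, p)) (Function('G')(p) = Add(-40, Mul(8, Mul(7, Add(p, p)))) = Add(-40, Mul(8, Mul(7, Mul(2, p)))) = Add(-40, Mul(8, Mul(14, p))) = Add(-40, Mul(112, p)))
Add(Add(Function('G')(-47), -24166), 6237) = Add(Add(Add(-40, Mul(112, -47)), -24166), 6237) = Add(Add(Add(-40, -5264), -24166), 6237) = Add(Add(-5304, -24166), 6237) = Add(-29470, 6237) = -23233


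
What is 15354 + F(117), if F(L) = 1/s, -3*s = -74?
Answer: 1136199/74 ≈ 15354.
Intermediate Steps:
s = 74/3 (s = -⅓*(-74) = 74/3 ≈ 24.667)
F(L) = 3/74 (F(L) = 1/(74/3) = 3/74)
15354 + F(117) = 15354 + 3/74 = 1136199/74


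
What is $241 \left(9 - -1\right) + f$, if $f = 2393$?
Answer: $4803$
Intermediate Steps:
$241 \left(9 - -1\right) + f = 241 \left(9 - -1\right) + 2393 = 241 \left(9 + 1\right) + 2393 = 241 \cdot 10 + 2393 = 2410 + 2393 = 4803$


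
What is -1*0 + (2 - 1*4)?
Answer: -2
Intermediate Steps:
-1*0 + (2 - 1*4) = 0 + (2 - 4) = 0 - 2 = -2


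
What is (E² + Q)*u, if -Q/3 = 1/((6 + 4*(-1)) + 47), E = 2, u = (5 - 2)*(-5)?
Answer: -2895/49 ≈ -59.082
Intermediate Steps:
u = -15 (u = 3*(-5) = -15)
Q = -3/49 (Q = -3/((6 + 4*(-1)) + 47) = -3/((6 - 4) + 47) = -3/(2 + 47) = -3/49 ≈ -0.061224)
(E² + Q)*u = (2² - 3/49)*(-15) = (4 - 3/49)*(-15) = (193/49)*(-15) = -2895/49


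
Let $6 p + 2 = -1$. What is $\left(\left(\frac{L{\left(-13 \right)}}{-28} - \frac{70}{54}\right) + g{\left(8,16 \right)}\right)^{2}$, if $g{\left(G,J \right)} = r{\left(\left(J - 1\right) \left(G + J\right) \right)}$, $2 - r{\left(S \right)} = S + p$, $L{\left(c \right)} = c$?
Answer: $\frac{73386268201}{571536} \approx 1.284 \cdot 10^{5}$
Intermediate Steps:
$p = - \frac{1}{2}$ ($p = - \frac{1}{3} + \frac{1}{6} \left(-1\right) = - \frac{1}{3} - \frac{1}{6} = - \frac{1}{2} \approx -0.5$)
$r{\left(S \right)} = \frac{5}{2} - S$ ($r{\left(S \right)} = 2 - \left(S - \frac{1}{2}\right) = 2 - \left(- \frac{1}{2} + S\right) = \frac{5}{2} - S$)
$g{\left(G,J \right)} = \frac{5}{2} - \left(-1 + J\right) \left(G + J\right)$ ($g{\left(G,J \right)} = \frac{5}{2} - \left(J - 1\right) \left(G + J\right) = \frac{5}{2} - \left(-1 + J\right) \left(G + J\right)$)
$\left(\left(\frac{L{\left(-13 \right)}}{-28} - \frac{70}{54}\right) + g{\left(8,16 \right)}\right)^{2} = \left(\left(- \frac{13}{-28} - \frac{70}{54}\right) + \left(\frac{5}{2} + 8 + 16 - 16^{2} - 8 \cdot 16\right)\right)^{2} = \left(\left(\left(-13\right) \left(- \frac{1}{28}\right) - \frac{35}{27}\right) + \left(\frac{5}{2} + 8 + 16 - 256 - 128\right)\right)^{2} = \left(\left(\frac{13}{28} - \frac{35}{27}\right) + \left(\frac{5}{2} + 8 + 16 - 256 - 128\right)\right)^{2} = \left(- \frac{629}{756} - \frac{715}{2}\right)^{2} = \left(- \frac{270899}{756}\right)^{2} = \frac{73386268201}{571536}$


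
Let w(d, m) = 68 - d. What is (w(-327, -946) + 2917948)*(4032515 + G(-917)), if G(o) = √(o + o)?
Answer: 11768261922645 + 2918343*I*√1834 ≈ 1.1768e+13 + 1.2498e+8*I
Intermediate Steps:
G(o) = √2*√o (G(o) = √(2*o) = √2*√o)
(w(-327, -946) + 2917948)*(4032515 + G(-917)) = ((68 - 1*(-327)) + 2917948)*(4032515 + √2*√(-917)) = ((68 + 327) + 2917948)*(4032515 + √2*(I*√917)) = (395 + 2917948)*(4032515 + I*√1834) = 2918343*(4032515 + I*√1834) = 11768261922645 + 2918343*I*√1834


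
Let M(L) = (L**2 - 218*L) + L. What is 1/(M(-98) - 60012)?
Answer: -1/29142 ≈ -3.4315e-5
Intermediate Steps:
M(L) = L**2 - 217*L
1/(M(-98) - 60012) = 1/(-98*(-217 - 98) - 60012) = 1/(-98*(-315) - 60012) = 1/(30870 - 60012) = 1/(-29142) = -1/29142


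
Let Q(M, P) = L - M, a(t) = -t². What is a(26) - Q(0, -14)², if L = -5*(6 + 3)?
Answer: -2701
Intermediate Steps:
L = -45 (L = -5*9 = -45)
Q(M, P) = -45 - M
a(26) - Q(0, -14)² = -1*26² - (-45 - 1*0)² = -1*676 - (-45 + 0)² = -676 - 1*(-45)² = -676 - 1*2025 = -676 - 2025 = -2701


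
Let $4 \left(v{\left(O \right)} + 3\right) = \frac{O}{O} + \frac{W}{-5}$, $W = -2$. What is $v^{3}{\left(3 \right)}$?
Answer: $- \frac{148877}{8000} \approx -18.61$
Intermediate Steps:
$v{\left(O \right)} = - \frac{53}{20}$ ($v{\left(O \right)} = -3 + \frac{\frac{O}{O} - \frac{2}{-5}}{4} = -3 + \frac{1 - - \frac{2}{5}}{4} = -3 + \frac{1 + \frac{2}{5}}{4} = -3 + \frac{1}{4} \cdot \frac{7}{5} = -3 + \frac{7}{20} = - \frac{53}{20}$)
$v^{3}{\left(3 \right)} = \left(- \frac{53}{20}\right)^{3} = - \frac{148877}{8000}$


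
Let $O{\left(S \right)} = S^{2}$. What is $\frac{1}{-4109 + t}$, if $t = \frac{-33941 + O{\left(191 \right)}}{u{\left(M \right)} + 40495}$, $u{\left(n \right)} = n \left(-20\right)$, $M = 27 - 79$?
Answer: $- \frac{8307}{34132955} \approx -0.00024337$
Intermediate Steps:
$M = -52$ ($M = 27 - 79 = -52$)
$u{\left(n \right)} = - 20 n$
$t = \frac{508}{8307}$ ($t = \frac{-33941 + 191^{2}}{\left(-20\right) \left(-52\right) + 40495} = \frac{-33941 + 36481}{1040 + 40495} = \frac{2540}{41535} = 2540 \cdot \frac{1}{41535} = \frac{508}{8307} \approx 0.061153$)
$\frac{1}{-4109 + t} = \frac{1}{-4109 + \frac{508}{8307}} = \frac{1}{- \frac{34132955}{8307}} = - \frac{8307}{34132955}$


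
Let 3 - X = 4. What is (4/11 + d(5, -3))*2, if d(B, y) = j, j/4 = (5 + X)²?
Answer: 1416/11 ≈ 128.73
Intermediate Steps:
X = -1 (X = 3 - 1*4 = 3 - 4 = -1)
j = 64 (j = 4*(5 - 1)² = 4*4² = 4*16 = 64)
d(B, y) = 64
(4/11 + d(5, -3))*2 = (4/11 + 64)*2 = (708/11)*2 = 1416/11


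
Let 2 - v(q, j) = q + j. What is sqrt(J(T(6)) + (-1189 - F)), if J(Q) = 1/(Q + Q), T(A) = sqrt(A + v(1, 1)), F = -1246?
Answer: sqrt(2052 + 3*sqrt(6))/6 ≈ 7.5633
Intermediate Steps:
v(q, j) = 2 - j - q (v(q, j) = 2 - (q + j) = 2 - (j + q) = 2 + (-j - q) = 2 - j - q)
T(A) = sqrt(A) (T(A) = sqrt(A + (2 - 1*1 - 1*1)) = sqrt(A + (2 - 1 - 1)) = sqrt(A + 0) = sqrt(A))
J(Q) = 1/(2*Q)
sqrt(J(T(6)) + (-1189 - F)) = sqrt(1/(2*(sqrt(6))) + (-1189 - 1*(-1246))) = sqrt((sqrt(6)/6)/2 + (-1189 + 1246)) = sqrt(sqrt(6)/12 + 57) = sqrt(57 + sqrt(6)/12)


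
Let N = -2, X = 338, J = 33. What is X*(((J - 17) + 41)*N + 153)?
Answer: 13182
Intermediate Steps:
X*(((J - 17) + 41)*N + 153) = 338*(((33 - 17) + 41)*(-2) + 153) = 338*((16 + 41)*(-2) + 153) = 338*(57*(-2) + 153) = 338*(-114 + 153) = 338*39 = 13182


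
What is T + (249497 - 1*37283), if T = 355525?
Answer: 567739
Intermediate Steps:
T + (249497 - 1*37283) = 355525 + (249497 - 1*37283) = 355525 + (249497 - 37283) = 355525 + 212214 = 567739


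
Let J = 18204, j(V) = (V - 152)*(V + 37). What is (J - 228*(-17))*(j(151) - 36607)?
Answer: -812433600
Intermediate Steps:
j(V) = (-152 + V)*(37 + V)
(J - 228*(-17))*(j(151) - 36607) = (18204 - 228*(-17))*((-5624 + 151² - 115*151) - 36607) = (18204 + 3876)*((-5624 + 22801 - 17365) - 36607) = 22080*(-188 - 36607) = 22080*(-36795) = -812433600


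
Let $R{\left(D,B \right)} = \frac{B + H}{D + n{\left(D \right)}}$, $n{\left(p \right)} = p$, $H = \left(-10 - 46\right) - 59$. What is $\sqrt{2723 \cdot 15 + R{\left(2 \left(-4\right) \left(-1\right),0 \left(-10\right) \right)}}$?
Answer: $\frac{\sqrt{653405}}{4} \approx 202.08$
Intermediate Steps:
$H = -115$ ($H = -56 - 59 = -115$)
$R{\left(D,B \right)} = \frac{-115 + B}{2 D}$ ($R{\left(D,B \right)} = \frac{B - 115}{D + D} = \frac{-115 + B}{2 D}$)
$\sqrt{2723 \cdot 15 + R{\left(2 \left(-4\right) \left(-1\right),0 \left(-10\right) \right)}} = \sqrt{2723 \cdot 15 + \frac{-115 + 0 \left(-10\right)}{2 \cdot 2 \left(-4\right) \left(-1\right)}} = \sqrt{40845 + \frac{-115 + 0}{2 \left(\left(-8\right) \left(-1\right)\right)}} = \sqrt{40845 + \frac{1}{2} \cdot \frac{1}{8} \left(-115\right)} = \sqrt{40845 - \frac{115}{16}} = \sqrt{\frac{653405}{16}} = \frac{\sqrt{653405}}{4}$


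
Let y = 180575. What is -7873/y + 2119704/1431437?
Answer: 371495846299/258481736275 ≈ 1.4372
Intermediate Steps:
-7873/y + 2119704/1431437 = -7873/180575 + 2119704/1431437 = 371495846299/258481736275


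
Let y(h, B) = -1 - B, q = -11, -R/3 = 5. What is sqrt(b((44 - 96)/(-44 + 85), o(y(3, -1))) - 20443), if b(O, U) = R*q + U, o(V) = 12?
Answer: I*sqrt(20266) ≈ 142.36*I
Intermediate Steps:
R = -15 (R = -3*5 = -15)
b(O, U) = 165 + U (b(O, U) = -15*(-11) + U = 165 + U)
sqrt(b((44 - 96)/(-44 + 85), o(y(3, -1))) - 20443) = sqrt((165 + 12) - 20443) = sqrt(177 - 20443) = sqrt(-20266) = I*sqrt(20266)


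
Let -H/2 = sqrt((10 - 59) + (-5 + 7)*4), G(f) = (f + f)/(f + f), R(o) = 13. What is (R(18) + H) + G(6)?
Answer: 14 - 2*I*sqrt(41) ≈ 14.0 - 12.806*I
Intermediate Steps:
G(f) = 1 (G(f) = (2*f)/((2*f)) = (2*f)*(1/(2*f)) = 1)
H = -2*I*sqrt(41) (H = -2*sqrt((10 - 59) + (-5 + 7)*4) = -2*sqrt(-49 + 2*4) = -2*sqrt(-49 + 8) = -2*I*sqrt(41) ≈ -12.806*I)
(R(18) + H) + G(6) = (13 - 2*I*sqrt(41)) + 1 = 14 - 2*I*sqrt(41)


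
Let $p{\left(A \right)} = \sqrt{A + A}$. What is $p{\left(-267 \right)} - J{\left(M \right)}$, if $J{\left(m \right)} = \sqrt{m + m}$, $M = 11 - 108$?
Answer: $i \left(\sqrt{534} - \sqrt{194}\right) \approx 9.1801 i$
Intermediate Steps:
$M = -97$ ($M = 11 - 108 = -97$)
$J{\left(m \right)} = \sqrt{2} \sqrt{m}$ ($J{\left(m \right)} = \sqrt{2 m} = \sqrt{2} \sqrt{m}$)
$p{\left(A \right)} = \sqrt{2} \sqrt{A}$ ($p{\left(A \right)} = \sqrt{2 A} = \sqrt{2} \sqrt{A}$)
$p{\left(-267 \right)} - J{\left(M \right)} = \sqrt{2} \sqrt{-267} - \sqrt{2} \sqrt{-97} = \sqrt{2} i \sqrt{267} - \sqrt{2} i \sqrt{97} = i \sqrt{534} - i \sqrt{194}$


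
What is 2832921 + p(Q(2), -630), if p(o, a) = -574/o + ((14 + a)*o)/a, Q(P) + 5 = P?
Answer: 14165547/5 ≈ 2.8331e+6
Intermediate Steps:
Q(P) = -5 + P
p(o, a) = -574/o + o*(14 + a)/a (p(o, a) = -574/o + (o*(14 + a))/a = -574/o + o*(14 + a)/a)
2832921 + p(Q(2), -630) = 2832921 + ((-5 + 2) - 574/(-5 + 2) + 14*(-5 + 2)/(-630)) = 2832921 + (-3 - 574/(-3) + 14*(-3)*(-1/630)) = 2832921 + (-3 - 574*(-1/3) + 1/15) = 2832921 + (-3 + 574/3 + 1/15) = 2832921 + 942/5 = 14165547/5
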